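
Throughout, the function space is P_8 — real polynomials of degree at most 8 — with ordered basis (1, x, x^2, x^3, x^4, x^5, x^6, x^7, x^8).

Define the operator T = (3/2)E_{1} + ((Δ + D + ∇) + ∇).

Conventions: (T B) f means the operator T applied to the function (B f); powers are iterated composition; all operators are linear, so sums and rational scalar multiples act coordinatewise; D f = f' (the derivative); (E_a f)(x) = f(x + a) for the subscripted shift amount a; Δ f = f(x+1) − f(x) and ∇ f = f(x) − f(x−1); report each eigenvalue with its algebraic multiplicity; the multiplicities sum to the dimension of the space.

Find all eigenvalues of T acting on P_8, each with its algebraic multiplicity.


image of 1: 3/2
image of x: (3/2)x + 11/2
image of x^2: (3/2)x^2 + 11x + 1/2
image of x^3: (3/2)x^3 + (33/2)x^2 + (3/2)x + 9/2
image of x^4: (3/2)x^4 + 22x^3 + 3x^2 + 18x + 1/2
image of x^5: (3/2)x^5 + (55/2)x^4 + 5x^3 + 45x^2 + (5/2)x + 9/2
image of x^6: (3/2)x^6 + 33x^5 + (15/2)x^4 + 90x^3 + (15/2)x^2 + 27x + 1/2
image of x^7: (3/2)x^7 + (77/2)x^6 + (21/2)x^5 + (315/2)x^4 + (35/2)x^3 + (189/2)x^2 + (7/2)x + 9/2
image of x^8: (3/2)x^8 + 44x^7 + 14x^6 + 252x^5 + 35x^4 + 252x^3 + 14x^2 + 36x + 1/2
the matrix is upper triangular; its diagonal is (3/2, 3/2, 3/2, 3/2, 3/2, 3/2, 3/2, 3/2, 3/2)
for a triangular matrix the eigenvalues are the diagonal entries, with algebraic multiplicity their repetition count

λ = 3/2 (multiplicity 9)


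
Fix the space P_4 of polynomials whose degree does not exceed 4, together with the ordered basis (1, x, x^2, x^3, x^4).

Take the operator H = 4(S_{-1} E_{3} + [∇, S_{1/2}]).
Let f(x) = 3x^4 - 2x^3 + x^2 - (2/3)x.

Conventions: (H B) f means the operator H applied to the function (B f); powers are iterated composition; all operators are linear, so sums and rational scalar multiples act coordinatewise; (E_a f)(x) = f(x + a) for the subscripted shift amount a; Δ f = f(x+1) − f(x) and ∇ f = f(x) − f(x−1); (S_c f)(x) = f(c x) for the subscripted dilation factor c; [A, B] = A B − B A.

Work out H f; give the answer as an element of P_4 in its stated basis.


E_{3} f = 3x^4 + 34x^3 + 145x^2 + (826/3)x + 196
S_{-1} E_{3} f = 3x^4 - 34x^3 + 145x^2 - (826/3)x + 196
S_{1/2} f = (3/16)x^4 - (1/4)x^3 + (1/4)x^2 - (1/3)x
∇ S_{1/2} f = (3/4)x^3 - (15/8)x^2 + 2x - 49/48
∇ f = 12x^3 - 24x^2 + 20x - 20/3
S_{1/2} ∇ f = (3/2)x^3 - 6x^2 + 10x - 20/3
[∇, S_{1/2}] f = -(3/4)x^3 + (33/8)x^2 - 8x + 271/48
(S_{-1} E_{3} + [∇, S_{1/2}]) f = 3x^4 - (139/4)x^3 + (1193/8)x^2 - (850/3)x + 9679/48
(4(S_{-1} E_{3} + [∇, S_{1/2}])) f = 12x^4 - 139x^3 + (1193/2)x^2 - (3400/3)x + 9679/12

g(x) = 12x^4 - 139x^3 + (1193/2)x^2 - (3400/3)x + 9679/12


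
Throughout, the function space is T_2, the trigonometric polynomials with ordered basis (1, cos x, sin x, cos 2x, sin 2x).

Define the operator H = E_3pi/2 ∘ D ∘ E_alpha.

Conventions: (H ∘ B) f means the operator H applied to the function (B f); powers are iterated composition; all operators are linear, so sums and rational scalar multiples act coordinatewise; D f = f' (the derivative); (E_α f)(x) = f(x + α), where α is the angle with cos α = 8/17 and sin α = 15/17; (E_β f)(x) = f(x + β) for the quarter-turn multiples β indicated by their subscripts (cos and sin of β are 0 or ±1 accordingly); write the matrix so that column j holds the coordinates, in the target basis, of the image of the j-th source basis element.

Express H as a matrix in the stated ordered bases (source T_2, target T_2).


the matrix is [[0, 0, 0, 0, 0]; [0, 8/17, 15/17, 0, 0]; [0, -15/17, 8/17, 0, 0]; [0, 0, 0, 480/289, 322/289]; [0, 0, 0, -322/289, 480/289]] (rows listed top to bottom)

image of 1: 0
image of cos x: (8/17)cos x - (15/17)sin x
image of sin x: (15/17)cos x + (8/17)sin x
image of cos 2x: (480/289)cos 2x - (322/289)sin 2x
image of sin 2x: (322/289)cos 2x + (480/289)sin 2x
each image's coordinates form column j of the matrix


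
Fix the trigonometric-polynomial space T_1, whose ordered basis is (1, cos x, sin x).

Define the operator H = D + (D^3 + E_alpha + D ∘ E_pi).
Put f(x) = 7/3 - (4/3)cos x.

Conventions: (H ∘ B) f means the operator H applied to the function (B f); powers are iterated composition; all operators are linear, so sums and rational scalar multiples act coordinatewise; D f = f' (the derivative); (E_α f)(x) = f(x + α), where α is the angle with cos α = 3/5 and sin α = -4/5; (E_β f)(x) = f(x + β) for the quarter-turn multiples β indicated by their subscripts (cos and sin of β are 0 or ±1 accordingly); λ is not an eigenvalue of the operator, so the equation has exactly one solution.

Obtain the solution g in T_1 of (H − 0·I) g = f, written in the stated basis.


the result is g(x) = 7/3 - (2/9)cos x + (2/3)sin x

write g with unknown coordinates in the stated basis and equate coefficients in (H − 0·I) g = f
solving from the highest basis element down gives g = 7/3 - (2/9)cos x + (2/3)sin x
check: H g = 7/3 - (4/3)cos x
so H g − 0·g = 7/3 - (4/3)cos x = f ✓


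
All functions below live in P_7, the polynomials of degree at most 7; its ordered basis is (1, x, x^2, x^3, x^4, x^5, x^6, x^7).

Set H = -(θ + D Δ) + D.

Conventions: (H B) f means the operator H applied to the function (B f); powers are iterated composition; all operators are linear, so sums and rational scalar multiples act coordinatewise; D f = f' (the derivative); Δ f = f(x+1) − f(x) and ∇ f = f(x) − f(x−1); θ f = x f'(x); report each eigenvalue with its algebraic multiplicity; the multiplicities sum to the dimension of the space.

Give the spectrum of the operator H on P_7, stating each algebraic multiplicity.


λ = -7 (multiplicity 1), λ = -6 (multiplicity 1), λ = -5 (multiplicity 1), λ = -4 (multiplicity 1), λ = -3 (multiplicity 1), λ = -2 (multiplicity 1), λ = -1 (multiplicity 1), λ = 0 (multiplicity 1)

image of 1: 0
image of x: -x + 1
image of x^2: -2x^2 + 2x - 2
image of x^3: -3x^3 + 3x^2 - 6x - 3
image of x^4: -4x^4 + 4x^3 - 12x^2 - 12x - 4
image of x^5: -5x^5 + 5x^4 - 20x^3 - 30x^2 - 20x - 5
image of x^6: -6x^6 + 6x^5 - 30x^4 - 60x^3 - 60x^2 - 30x - 6
image of x^7: -7x^7 + 7x^6 - 42x^5 - 105x^4 - 140x^3 - 105x^2 - 42x - 7
the matrix is upper triangular; its diagonal is (0, -1, -2, -3, -4, -5, -6, -7)
for a triangular matrix the eigenvalues are the diagonal entries, with algebraic multiplicity their repetition count


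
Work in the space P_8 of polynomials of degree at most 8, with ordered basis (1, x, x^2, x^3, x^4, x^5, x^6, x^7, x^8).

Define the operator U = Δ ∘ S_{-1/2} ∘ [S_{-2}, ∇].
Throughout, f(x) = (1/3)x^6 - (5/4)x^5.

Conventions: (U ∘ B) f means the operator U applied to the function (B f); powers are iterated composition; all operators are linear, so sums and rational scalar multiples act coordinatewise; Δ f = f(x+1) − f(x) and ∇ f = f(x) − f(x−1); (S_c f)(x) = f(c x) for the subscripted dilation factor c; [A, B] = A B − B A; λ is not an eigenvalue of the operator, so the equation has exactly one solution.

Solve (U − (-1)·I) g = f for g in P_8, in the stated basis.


write g with unknown coordinates in the stated basis and equate coefficients in (U − (-1)·I) g = f
solving from the highest basis element down gives g = (1/3)x^6 - (5/4)x^5 - 30x^4 - 45x^3 + 975x^2 + (5925/2)x - 6039/2
check: U g = 30x^4 + 45x^3 - 975x^2 - (5925/2)x + 6039/2
so U g − (-1)·g = (1/3)x^6 - (5/4)x^5 = f ✓

the image equals g(x) = (1/3)x^6 - (5/4)x^5 - 30x^4 - 45x^3 + 975x^2 + (5925/2)x - 6039/2


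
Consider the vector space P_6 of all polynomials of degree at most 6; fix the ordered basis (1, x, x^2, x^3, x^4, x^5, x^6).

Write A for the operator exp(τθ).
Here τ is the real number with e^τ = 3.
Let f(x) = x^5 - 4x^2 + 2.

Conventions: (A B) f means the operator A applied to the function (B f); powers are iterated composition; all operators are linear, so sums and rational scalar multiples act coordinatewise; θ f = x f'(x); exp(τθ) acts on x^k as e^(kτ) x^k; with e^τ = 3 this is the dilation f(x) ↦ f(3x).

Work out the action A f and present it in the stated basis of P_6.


the image equals g(x) = 243x^5 - 36x^2 + 2

exp(τθ) x^k = e^(kτ) x^k; with e^τ = 3 this sends x^k to 3^k x^k
x^2 ↦ 9 x^2
x^5 ↦ 243 x^5
applying this coordinatewise to f: exp(τθ) f = 243x^5 - 36x^2 + 2


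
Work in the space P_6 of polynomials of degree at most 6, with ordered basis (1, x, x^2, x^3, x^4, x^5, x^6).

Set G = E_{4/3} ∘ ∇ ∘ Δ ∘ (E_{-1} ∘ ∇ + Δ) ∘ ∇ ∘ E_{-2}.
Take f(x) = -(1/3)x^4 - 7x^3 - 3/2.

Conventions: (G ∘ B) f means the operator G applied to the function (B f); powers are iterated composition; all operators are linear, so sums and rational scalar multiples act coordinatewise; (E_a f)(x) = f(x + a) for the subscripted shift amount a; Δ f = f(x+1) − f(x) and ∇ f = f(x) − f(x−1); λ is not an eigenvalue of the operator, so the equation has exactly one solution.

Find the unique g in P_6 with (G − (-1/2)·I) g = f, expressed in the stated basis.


write g with unknown coordinates in the stated basis and equate coefficients in (G − (-1/2)·I) g = f
solving from the highest basis element down gives g = -(2/3)x^4 - 14x^3 + 61
check: G g = -32
so G g − (-1/2)·g = -(1/3)x^4 - 7x^3 - 3/2 = f ✓

g(x) = -(2/3)x^4 - 14x^3 + 61


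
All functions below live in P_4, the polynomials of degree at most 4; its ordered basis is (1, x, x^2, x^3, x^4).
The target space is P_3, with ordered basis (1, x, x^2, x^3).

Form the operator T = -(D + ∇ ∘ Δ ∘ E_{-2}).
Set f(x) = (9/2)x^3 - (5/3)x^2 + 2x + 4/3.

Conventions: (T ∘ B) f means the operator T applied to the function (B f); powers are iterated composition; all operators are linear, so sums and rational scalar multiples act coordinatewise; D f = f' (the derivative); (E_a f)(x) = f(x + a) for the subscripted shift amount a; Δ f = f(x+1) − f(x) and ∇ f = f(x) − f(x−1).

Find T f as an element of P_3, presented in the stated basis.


g(x) = -(27/2)x^2 - (71/3)x + 166/3

D f = (27/2)x^2 - (10/3)x + 2
E_{-2} f = (9/2)x^3 - (86/3)x^2 + (188/3)x - 136/3
Δ E_{-2} f = (27/2)x^2 - (263/6)x + 77/2
∇ Δ E_{-2} f = 27x - 172/3
(D + ∇ ∘ Δ ∘ E_{-2}) f = (27/2)x^2 + (71/3)x - 166/3
(-(D + ∇ ∘ Δ ∘ E_{-2})) f = -(27/2)x^2 - (71/3)x + 166/3


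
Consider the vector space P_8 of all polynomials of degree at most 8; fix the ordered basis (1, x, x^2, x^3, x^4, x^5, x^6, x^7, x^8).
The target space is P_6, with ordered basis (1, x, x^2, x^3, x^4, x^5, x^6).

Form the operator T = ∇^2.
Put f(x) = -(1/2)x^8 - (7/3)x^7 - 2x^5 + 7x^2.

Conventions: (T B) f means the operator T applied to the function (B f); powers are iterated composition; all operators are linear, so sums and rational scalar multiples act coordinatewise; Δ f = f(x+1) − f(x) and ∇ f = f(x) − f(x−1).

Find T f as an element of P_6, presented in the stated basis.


the image equals g(x) = -28x^6 + 70x^5 - (1030/3)x^3 + 722x^2 - (1946/3)x + 241

∇ f = -4x^7 - (7/3)x^6 + 21x^5 - (170/3)x^4 + (221/3)x^3 - 55x^2 + (109/3)x - 65/6
∇ ∇ f = -28x^6 + 70x^5 - (1030/3)x^3 + 722x^2 - (1946/3)x + 241


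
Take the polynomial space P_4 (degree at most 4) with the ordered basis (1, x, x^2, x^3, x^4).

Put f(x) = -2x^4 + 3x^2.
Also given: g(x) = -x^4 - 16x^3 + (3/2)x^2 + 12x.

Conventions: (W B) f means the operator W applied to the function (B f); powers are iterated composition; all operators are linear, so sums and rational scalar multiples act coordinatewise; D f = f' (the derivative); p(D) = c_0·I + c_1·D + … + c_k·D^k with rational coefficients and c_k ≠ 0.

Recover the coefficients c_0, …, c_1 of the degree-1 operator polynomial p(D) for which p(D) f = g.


c_0 = 1/2, c_1 = 2

D^0 f = -2x^4 + 3x^2
D^1 f = -8x^3 + 6x
matching coefficients of g against c_0 f + c_1 Df + … from the top degree down determines the c_i
solution: c_0 = 1/2, c_1 = 2


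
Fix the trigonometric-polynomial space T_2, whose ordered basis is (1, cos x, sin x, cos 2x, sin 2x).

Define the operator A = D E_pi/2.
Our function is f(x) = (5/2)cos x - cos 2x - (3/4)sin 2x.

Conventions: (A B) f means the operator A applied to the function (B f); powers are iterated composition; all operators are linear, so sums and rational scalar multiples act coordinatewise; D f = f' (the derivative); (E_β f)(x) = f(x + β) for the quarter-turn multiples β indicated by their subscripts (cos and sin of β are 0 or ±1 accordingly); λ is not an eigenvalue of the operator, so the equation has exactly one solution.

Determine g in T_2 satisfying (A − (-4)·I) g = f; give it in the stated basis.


write g with unknown coordinates in the stated basis and equate coefficients in (A − (-4)·I) g = f
solving from the highest basis element down gives g = (5/6)cos x - (11/40)cos 2x - (1/20)sin 2x
check: A g = -(5/6)cos x + (1/10)cos 2x - (11/20)sin 2x
so A g − (-4)·g = (5/2)cos x - cos 2x - (3/4)sin 2x = f ✓

the result is g(x) = (5/6)cos x - (11/40)cos 2x - (1/20)sin 2x


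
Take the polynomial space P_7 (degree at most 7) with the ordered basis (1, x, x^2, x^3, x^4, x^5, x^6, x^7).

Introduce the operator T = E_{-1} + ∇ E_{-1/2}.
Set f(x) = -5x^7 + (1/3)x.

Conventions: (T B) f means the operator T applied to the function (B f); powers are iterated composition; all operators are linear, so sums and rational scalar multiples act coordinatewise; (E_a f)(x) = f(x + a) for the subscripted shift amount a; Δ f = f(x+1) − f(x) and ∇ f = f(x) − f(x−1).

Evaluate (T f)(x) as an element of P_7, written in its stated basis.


the result is g(x) = -5x^7 + 105x^5 - (1575/4)x^4 + 700x^3 - (11025/16)x^2 + (8723/24)x - 5145/64

E_{-1} f = -5x^7 + 35x^6 - 105x^5 + 175x^4 - 175x^3 + 105x^2 - (104/3)x + 14/3
E_{-1/2} f = -5x^7 + (35/2)x^6 - (105/4)x^5 + (175/8)x^4 - (175/16)x^3 + (105/32)x^2 - (41/192)x - 49/384
∇ E_{-1/2} f = -35x^6 + 210x^5 - (2275/4)x^4 + 875x^3 - (12705/16)x^2 + (3185/8)x - 16331/192
(E_{-1} + ∇ E_{-1/2}) f = -5x^7 + 105x^5 - (1575/4)x^4 + 700x^3 - (11025/16)x^2 + (8723/24)x - 5145/64


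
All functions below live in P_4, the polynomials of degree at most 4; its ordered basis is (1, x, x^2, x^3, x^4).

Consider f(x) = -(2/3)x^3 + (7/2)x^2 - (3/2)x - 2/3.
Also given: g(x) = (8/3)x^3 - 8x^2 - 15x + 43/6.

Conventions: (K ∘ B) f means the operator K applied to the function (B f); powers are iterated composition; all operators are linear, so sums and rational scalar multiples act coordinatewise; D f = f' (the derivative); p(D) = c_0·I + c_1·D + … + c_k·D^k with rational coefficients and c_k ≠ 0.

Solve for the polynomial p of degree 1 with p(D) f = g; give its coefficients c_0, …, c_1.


c_0 = -4, c_1 = -3

D^0 f = -(2/3)x^3 + (7/2)x^2 - (3/2)x - 2/3
D^1 f = -2x^2 + 7x - 3/2
matching coefficients of g against c_0 f + c_1 Df + … from the top degree down determines the c_i
solution: c_0 = -4, c_1 = -3


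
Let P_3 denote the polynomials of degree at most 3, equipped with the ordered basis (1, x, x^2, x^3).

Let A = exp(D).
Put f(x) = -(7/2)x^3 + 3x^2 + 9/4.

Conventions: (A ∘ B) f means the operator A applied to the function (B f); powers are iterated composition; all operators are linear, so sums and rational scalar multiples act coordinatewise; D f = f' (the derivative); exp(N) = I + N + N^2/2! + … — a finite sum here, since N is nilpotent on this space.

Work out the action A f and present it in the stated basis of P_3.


order-1 term: -(21/2)x^2 + 6x
order-2 term: -(21/2)x + 3
order-3 term: -7/2
the series for exp(D) f terminates at order 3
exp(D) f = -(7/2)x^3 - (15/2)x^2 - (9/2)x + 7/4

g(x) = -(7/2)x^3 - (15/2)x^2 - (9/2)x + 7/4


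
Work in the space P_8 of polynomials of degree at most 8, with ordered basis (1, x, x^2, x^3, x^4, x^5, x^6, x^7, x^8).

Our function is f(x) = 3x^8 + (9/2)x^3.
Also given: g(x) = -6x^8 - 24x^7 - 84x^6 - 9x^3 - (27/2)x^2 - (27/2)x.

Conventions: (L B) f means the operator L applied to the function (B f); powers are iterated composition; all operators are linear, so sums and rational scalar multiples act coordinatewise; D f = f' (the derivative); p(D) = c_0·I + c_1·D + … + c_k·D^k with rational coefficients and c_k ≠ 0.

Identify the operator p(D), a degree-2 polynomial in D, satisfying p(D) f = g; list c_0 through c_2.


D^0 f = 3x^8 + (9/2)x^3
D^1 f = 24x^7 + (27/2)x^2
D^2 f = 168x^6 + 27x
matching coefficients of g against c_0 f + c_1 Df + … from the top degree down determines the c_i
solution: c_0 = -2, c_1 = -1, c_2 = -1/2

p(D) = -2·I − D − (1/2)·D^2, i.e. c_0 = -2, c_1 = -1, c_2 = -1/2


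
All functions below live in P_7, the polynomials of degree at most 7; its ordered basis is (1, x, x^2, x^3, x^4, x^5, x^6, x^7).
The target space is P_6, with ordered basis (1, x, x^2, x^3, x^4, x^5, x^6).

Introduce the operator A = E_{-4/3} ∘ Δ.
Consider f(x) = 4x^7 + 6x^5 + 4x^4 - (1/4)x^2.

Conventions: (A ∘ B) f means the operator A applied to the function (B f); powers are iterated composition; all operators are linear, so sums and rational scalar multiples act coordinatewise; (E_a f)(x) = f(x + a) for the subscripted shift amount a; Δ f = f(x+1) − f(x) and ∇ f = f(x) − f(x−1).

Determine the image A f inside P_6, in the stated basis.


the image equals g(x) = 28x^6 - 140x^5 + (1070/3)x^4 - (14168/27)x^3 + (12248/27)x^2 - (34813/162)x + 125527/2916

Δ f = 28x^6 + 84x^5 + 170x^4 + 216x^3 + 168x^2 + (147/2)x + 55/4
E_{-4/3} Δ f = 28x^6 - 140x^5 + (1070/3)x^4 - (14168/27)x^3 + (12248/27)x^2 - (34813/162)x + 125527/2916


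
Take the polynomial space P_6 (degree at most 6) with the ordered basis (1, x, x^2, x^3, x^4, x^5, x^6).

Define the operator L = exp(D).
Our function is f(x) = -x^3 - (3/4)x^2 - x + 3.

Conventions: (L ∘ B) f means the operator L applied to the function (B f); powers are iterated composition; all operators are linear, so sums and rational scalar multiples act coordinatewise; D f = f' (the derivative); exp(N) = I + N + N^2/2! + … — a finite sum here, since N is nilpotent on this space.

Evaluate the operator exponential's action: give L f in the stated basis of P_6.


order-1 term: -3x^2 - (3/2)x - 1
order-2 term: -3x - 3/4
order-3 term: -1
the series for exp(D) f terminates at order 3
exp(D) f = -x^3 - (15/4)x^2 - (11/2)x + 1/4

g(x) = -x^3 - (15/4)x^2 - (11/2)x + 1/4


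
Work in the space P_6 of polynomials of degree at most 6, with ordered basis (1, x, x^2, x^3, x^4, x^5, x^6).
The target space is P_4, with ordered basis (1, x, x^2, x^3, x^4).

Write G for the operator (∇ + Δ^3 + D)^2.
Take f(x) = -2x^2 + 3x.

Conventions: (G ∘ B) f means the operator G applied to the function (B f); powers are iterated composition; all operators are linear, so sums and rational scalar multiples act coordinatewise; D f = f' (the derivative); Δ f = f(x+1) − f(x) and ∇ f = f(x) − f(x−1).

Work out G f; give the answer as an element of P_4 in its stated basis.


∇ f = -4x + 5
Δ f = -4x + 1
Δ Δ f = -4
Δ Δ Δ f = 0
D f = -4x + 3
(∇ + Δ^3 + D) f = -8x + 8
∇ (∇ + Δ^3 + D) f = -8
Δ (∇ + Δ^3 + D) f = -8
Δ Δ (∇ + Δ^3 + D) f = 0
Δ Δ Δ (∇ + Δ^3 + D) f = 0
D (∇ + Δ^3 + D) f = -8
(∇ + Δ^3 + D) (∇ + Δ^3 + D) f = -16

the image equals g(x) = -16


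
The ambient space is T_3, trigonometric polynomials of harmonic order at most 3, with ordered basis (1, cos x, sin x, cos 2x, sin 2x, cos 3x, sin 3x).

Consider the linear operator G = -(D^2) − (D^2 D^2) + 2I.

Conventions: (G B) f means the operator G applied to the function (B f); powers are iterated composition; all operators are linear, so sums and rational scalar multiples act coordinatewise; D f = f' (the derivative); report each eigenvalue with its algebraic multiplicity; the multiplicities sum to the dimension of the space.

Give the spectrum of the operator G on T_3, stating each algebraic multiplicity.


λ = -70 (multiplicity 2), λ = -10 (multiplicity 2), λ = 2 (multiplicity 3)

image of 1: 2
image of cos x: 2cos x
image of sin x: 2sin x
image of cos 2x: -10cos 2x
image of sin 2x: -10sin 2x
image of cos 3x: -70cos 3x
image of sin 3x: -70sin 3x
the matrix is diagonal; its diagonal is (2, 2, 2, -10, -10, -70, -70)
for a triangular matrix the eigenvalues are the diagonal entries, with algebraic multiplicity their repetition count


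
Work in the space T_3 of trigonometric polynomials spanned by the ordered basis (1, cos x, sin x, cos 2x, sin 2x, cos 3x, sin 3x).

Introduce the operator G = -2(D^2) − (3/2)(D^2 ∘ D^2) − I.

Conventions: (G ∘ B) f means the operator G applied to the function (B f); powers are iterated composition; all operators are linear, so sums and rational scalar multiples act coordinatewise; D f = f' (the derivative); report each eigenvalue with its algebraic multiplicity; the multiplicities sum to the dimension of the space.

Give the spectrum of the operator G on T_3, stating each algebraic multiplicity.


image of 1: -1
image of cos x: -(1/2)cos x
image of sin x: -(1/2)sin x
image of cos 2x: -17cos 2x
image of sin 2x: -17sin 2x
image of cos 3x: -(209/2)cos 3x
image of sin 3x: -(209/2)sin 3x
the matrix is diagonal; its diagonal is (-1, -1/2, -1/2, -17, -17, -209/2, -209/2)
for a triangular matrix the eigenvalues are the diagonal entries, with algebraic multiplicity their repetition count

λ = -209/2 (multiplicity 2), λ = -17 (multiplicity 2), λ = -1 (multiplicity 1), λ = -1/2 (multiplicity 2)


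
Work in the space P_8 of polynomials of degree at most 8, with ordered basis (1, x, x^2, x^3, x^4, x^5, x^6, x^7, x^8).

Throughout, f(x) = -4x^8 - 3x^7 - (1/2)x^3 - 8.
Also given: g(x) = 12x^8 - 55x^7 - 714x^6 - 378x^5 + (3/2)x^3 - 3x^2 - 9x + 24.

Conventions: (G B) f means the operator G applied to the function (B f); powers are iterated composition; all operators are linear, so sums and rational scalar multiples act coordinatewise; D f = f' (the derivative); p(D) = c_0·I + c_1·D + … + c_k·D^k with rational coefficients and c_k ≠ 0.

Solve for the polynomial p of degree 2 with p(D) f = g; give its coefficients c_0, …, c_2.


D^0 f = -4x^8 - 3x^7 - (1/2)x^3 - 8
D^1 f = -32x^7 - 21x^6 - (3/2)x^2
D^2 f = -224x^6 - 126x^5 - 3x
matching coefficients of g against c_0 f + c_1 Df + … from the top degree down determines the c_i
solution: c_0 = -3, c_1 = 2, c_2 = 3

c_0 = -3, c_1 = 2, c_2 = 3


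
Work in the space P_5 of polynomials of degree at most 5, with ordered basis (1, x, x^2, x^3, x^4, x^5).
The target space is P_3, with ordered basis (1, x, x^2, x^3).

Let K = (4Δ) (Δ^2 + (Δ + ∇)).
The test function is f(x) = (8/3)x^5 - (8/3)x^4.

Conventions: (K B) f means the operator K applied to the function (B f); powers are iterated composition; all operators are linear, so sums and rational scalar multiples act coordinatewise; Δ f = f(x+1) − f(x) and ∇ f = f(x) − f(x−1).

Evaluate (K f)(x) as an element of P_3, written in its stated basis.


the image equals g(x) = (1280/3)x^3 + 1024x^2 + (6784/3)x + 4096/3

Δ f = (40/3)x^4 + 16x^3 + (32/3)x^2 + (8/3)x
Δ Δ f = (160/3)x^3 + 128x^2 + (368/3)x + 128/3
Δ f = (40/3)x^4 + 16x^3 + (32/3)x^2 + (8/3)x
∇ f = (40/3)x^4 - (112/3)x^3 + (128/3)x^2 - 24x + 16/3
(Δ + ∇) f = (80/3)x^4 - (64/3)x^3 + (160/3)x^2 - (64/3)x + 16/3
(Δ^2 + (Δ + ∇)) f = (80/3)x^4 + 32x^3 + (544/3)x^2 + (304/3)x + 48
Δ (Δ^2 + (Δ + ∇)) f = (320/3)x^3 + 256x^2 + (1696/3)x + 1024/3
(4Δ) (Δ^2 + (Δ + ∇)) f = (1280/3)x^3 + 1024x^2 + (6784/3)x + 4096/3


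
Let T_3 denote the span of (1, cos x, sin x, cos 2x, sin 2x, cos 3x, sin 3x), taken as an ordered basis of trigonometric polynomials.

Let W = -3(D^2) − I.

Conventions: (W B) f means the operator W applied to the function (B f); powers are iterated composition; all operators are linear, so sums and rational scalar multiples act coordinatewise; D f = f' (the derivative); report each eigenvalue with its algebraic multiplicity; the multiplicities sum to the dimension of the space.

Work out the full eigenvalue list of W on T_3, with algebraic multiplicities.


λ = -1 (multiplicity 1), λ = 2 (multiplicity 2), λ = 11 (multiplicity 2), λ = 26 (multiplicity 2)

image of 1: -1
image of cos x: 2cos x
image of sin x: 2sin x
image of cos 2x: 11cos 2x
image of sin 2x: 11sin 2x
image of cos 3x: 26cos 3x
image of sin 3x: 26sin 3x
the matrix is diagonal; its diagonal is (-1, 2, 2, 11, 11, 26, 26)
for a triangular matrix the eigenvalues are the diagonal entries, with algebraic multiplicity their repetition count


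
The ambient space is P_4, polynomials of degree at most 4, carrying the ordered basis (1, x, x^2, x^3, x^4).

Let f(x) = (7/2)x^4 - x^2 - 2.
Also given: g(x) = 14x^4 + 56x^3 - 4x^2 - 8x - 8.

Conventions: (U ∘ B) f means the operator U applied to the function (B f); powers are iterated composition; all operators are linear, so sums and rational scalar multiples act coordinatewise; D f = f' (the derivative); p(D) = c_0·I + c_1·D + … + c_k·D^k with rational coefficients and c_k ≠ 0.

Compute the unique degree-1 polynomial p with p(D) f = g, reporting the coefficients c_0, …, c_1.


p(D) = 4·I + 4·D, i.e. c_0 = 4, c_1 = 4

D^0 f = (7/2)x^4 - x^2 - 2
D^1 f = 14x^3 - 2x
matching coefficients of g against c_0 f + c_1 Df + … from the top degree down determines the c_i
solution: c_0 = 4, c_1 = 4


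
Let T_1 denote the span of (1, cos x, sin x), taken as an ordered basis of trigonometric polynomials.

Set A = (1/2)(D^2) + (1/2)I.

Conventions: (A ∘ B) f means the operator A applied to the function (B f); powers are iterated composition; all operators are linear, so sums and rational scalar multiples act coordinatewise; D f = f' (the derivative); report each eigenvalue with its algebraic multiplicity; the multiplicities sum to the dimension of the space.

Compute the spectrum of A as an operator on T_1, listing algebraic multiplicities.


image of 1: 1/2
image of cos x: 0
image of sin x: 0
the matrix is diagonal; its diagonal is (1/2, 0, 0)
for a triangular matrix the eigenvalues are the diagonal entries, with algebraic multiplicity their repetition count

λ = 0 (multiplicity 2), λ = 1/2 (multiplicity 1)


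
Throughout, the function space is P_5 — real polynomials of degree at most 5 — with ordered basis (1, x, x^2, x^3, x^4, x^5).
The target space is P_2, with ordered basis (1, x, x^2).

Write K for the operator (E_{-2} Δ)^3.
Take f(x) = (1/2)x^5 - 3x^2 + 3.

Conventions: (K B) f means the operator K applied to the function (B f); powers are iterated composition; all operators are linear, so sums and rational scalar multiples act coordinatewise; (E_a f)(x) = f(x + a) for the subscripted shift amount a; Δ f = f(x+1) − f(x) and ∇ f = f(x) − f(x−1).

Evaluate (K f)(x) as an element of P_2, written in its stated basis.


the image equals g(x) = 30x^2 - 270x + 615

Δ f = (5/2)x^4 + 5x^3 + 5x^2 - (7/2)x - 5/2
E_{-2} Δ f = (5/2)x^4 - 15x^3 + 35x^2 - (87/2)x + 49/2
Δ (E_{-2} Δ) f = 10x^3 - 30x^2 + 35x - 21
E_{-2} Δ (E_{-2} Δ) f = 10x^3 - 90x^2 + 275x - 291
Δ (E_{-2} Δ) (E_{-2} Δ) f = 30x^2 - 150x + 195
E_{-2} Δ (E_{-2} Δ) (E_{-2} Δ) f = 30x^2 - 270x + 615


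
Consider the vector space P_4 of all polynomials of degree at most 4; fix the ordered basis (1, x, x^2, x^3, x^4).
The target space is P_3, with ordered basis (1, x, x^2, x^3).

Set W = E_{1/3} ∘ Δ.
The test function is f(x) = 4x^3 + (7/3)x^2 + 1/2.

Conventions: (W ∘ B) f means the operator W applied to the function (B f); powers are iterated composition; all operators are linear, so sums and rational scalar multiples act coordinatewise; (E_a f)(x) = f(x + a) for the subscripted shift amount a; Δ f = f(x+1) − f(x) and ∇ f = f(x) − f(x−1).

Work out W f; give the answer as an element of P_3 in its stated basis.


Δ f = 12x^2 + (50/3)x + 19/3
E_{1/3} Δ f = 12x^2 + (74/3)x + 119/9

the image equals g(x) = 12x^2 + (74/3)x + 119/9


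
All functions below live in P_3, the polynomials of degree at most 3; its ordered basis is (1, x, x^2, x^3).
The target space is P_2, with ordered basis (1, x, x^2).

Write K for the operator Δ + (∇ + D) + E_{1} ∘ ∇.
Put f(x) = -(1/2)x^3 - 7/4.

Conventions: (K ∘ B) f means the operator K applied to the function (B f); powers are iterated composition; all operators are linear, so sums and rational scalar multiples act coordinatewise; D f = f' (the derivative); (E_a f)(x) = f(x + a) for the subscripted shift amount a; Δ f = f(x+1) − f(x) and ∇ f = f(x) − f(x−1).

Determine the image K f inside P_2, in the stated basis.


Δ f = -(3/2)x^2 - (3/2)x - 1/2
∇ f = -(3/2)x^2 + (3/2)x - 1/2
D f = -(3/2)x^2
(∇ + D) f = -3x^2 + (3/2)x - 1/2
∇ f = -(3/2)x^2 + (3/2)x - 1/2
E_{1} ∇ f = -(3/2)x^2 - (3/2)x - 1/2
(Δ + (∇ + D) + E_{1} ∘ ∇) f = -6x^2 - (3/2)x - 3/2

the image equals g(x) = -6x^2 - (3/2)x - 3/2


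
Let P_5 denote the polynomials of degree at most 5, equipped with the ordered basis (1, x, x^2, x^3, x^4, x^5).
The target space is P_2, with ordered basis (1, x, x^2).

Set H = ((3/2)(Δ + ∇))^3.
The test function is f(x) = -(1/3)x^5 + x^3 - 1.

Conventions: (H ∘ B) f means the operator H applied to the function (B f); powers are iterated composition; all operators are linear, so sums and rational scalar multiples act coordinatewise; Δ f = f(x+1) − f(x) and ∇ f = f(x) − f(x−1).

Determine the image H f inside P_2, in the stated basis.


the image equals g(x) = -540x^2 - 378

Δ f = -(5/3)x^4 - (10/3)x^3 - (1/3)x^2 + (4/3)x + 2/3
∇ f = -(5/3)x^4 + (10/3)x^3 - (1/3)x^2 - (4/3)x + 2/3
(Δ + ∇) f = -(10/3)x^4 - (2/3)x^2 + 4/3
((3/2)(Δ + ∇)) f = -5x^4 - x^2 + 2
Δ ((3/2)(Δ + ∇)) f = -20x^3 - 30x^2 - 22x - 6
∇ ((3/2)(Δ + ∇)) f = -20x^3 + 30x^2 - 22x + 6
(Δ + ∇) ((3/2)(Δ + ∇)) f = -40x^3 - 44x
((3/2)(Δ + ∇)) ((3/2)(Δ + ∇)) f = -60x^3 - 66x
Δ ((3/2)(Δ + ∇)) ((3/2)(Δ + ∇)) f = -180x^2 - 180x - 126
∇ ((3/2)(Δ + ∇)) ((3/2)(Δ + ∇)) f = -180x^2 + 180x - 126
(Δ + ∇) ((3/2)(Δ + ∇)) ((3/2)(Δ + ∇)) f = -360x^2 - 252
((3/2)(Δ + ∇)) ((3/2)(Δ + ∇)) ((3/2)(Δ + ∇)) f = -540x^2 - 378


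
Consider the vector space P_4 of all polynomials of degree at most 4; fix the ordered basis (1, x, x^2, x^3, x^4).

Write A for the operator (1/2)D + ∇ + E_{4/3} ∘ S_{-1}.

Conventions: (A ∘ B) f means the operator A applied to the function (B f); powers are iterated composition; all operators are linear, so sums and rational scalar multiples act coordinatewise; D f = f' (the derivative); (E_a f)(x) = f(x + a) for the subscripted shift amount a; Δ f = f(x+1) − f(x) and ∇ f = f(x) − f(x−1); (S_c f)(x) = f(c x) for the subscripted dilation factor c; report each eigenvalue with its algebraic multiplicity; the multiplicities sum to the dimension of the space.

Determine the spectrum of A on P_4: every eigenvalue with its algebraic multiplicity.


λ = -1 (multiplicity 2), λ = 1 (multiplicity 3)

image of 1: 1
image of x: -x + 1/6
image of x^2: x^2 + (17/3)x + 7/9
image of x^3: -x^3 + (1/2)x^2 - (25/3)x - 37/27
image of x^4: x^4 + (34/3)x^3 + (14/3)x^2 + (364/27)x + 175/81
the matrix is upper triangular; its diagonal is (1, -1, 1, -1, 1)
for a triangular matrix the eigenvalues are the diagonal entries, with algebraic multiplicity their repetition count


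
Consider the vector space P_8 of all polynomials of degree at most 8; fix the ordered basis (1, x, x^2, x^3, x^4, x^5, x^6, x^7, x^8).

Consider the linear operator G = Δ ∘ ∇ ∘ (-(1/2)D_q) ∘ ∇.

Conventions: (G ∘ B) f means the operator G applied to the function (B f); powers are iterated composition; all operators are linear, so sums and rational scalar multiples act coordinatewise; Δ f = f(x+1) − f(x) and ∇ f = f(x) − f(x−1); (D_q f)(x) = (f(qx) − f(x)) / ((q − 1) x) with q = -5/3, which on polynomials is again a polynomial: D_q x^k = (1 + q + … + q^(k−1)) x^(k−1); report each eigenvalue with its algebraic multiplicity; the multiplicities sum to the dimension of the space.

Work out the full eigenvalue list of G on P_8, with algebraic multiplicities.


λ = 0 (multiplicity 9)

image of 1: 0
image of x: 0
image of x^2: 0
image of x^3: 0
image of x^4: -76/9
image of x^5: (340/9)x + 190/9
image of x^6: -(1684/9)x^2 - (340/3)x - 1982/27
image of x^7: (130340/243)x^3 + (5894/9)x^2 + (129430/243)x + 4942/27
image of x^8: -(401560/243)x^4 - (521360/243)x^3 - (825928/243)x^2 - (389200/243)x - 378680/729
the matrix is upper triangular; its diagonal is (0, 0, 0, 0, 0, 0, 0, 0, 0)
for a triangular matrix the eigenvalues are the diagonal entries, with algebraic multiplicity their repetition count


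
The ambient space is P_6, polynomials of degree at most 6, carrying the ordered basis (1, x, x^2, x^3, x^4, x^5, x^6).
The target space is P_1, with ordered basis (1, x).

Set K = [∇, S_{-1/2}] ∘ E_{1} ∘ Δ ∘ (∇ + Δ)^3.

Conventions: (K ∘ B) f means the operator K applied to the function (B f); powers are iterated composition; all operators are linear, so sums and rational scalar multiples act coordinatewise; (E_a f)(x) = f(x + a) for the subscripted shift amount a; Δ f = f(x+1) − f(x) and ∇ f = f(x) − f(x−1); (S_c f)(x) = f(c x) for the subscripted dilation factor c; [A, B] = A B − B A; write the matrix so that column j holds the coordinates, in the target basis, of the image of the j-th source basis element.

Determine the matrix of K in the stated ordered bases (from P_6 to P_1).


image of 1: 0
image of x: 0
image of x^2: 0
image of x^3: 0
image of x^4: 0
image of x^5: -1440
image of x^6: 4320x - 10800
each image's coordinates form column j of the matrix

the matrix is [[0, 0, 0, 0, 0, -1440, -10800]; [0, 0, 0, 0, 0, 0, 4320]] (rows listed top to bottom)


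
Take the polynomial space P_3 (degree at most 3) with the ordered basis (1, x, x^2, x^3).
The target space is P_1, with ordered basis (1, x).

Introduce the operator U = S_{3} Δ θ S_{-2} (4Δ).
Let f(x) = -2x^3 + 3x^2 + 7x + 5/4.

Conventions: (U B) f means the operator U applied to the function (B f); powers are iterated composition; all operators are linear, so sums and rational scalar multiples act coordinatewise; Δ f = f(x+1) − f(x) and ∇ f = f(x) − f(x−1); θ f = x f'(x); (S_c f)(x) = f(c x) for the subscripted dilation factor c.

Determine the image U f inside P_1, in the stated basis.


g(x) = -1152x - 192

Δ f = -6x^2 + 8
(4Δ) f = -24x^2 + 32
S_{-2} (4Δ) f = -96x^2 + 32
θ S_{-2} (4Δ) f = -192x^2
Δ θ S_{-2} (4Δ) f = -384x - 192
S_{3} (Δ θ S_{-2}) (4Δ) f = -1152x - 192


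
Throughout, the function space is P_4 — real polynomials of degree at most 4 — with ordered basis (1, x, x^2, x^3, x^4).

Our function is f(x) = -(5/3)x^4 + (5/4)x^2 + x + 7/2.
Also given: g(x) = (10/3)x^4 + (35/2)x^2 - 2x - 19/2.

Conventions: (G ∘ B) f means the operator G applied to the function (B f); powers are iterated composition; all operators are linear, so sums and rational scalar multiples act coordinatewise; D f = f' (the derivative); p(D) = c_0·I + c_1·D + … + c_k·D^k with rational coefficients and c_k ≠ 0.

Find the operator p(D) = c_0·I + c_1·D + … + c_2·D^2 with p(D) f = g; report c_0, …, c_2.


c_0 = -2, c_1 = 0, c_2 = -1

D^0 f = -(5/3)x^4 + (5/4)x^2 + x + 7/2
D^1 f = -(20/3)x^3 + (5/2)x + 1
D^2 f = -20x^2 + 5/2
matching coefficients of g against c_0 f + c_1 Df + … from the top degree down determines the c_i
solution: c_0 = -2, c_1 = 0, c_2 = -1


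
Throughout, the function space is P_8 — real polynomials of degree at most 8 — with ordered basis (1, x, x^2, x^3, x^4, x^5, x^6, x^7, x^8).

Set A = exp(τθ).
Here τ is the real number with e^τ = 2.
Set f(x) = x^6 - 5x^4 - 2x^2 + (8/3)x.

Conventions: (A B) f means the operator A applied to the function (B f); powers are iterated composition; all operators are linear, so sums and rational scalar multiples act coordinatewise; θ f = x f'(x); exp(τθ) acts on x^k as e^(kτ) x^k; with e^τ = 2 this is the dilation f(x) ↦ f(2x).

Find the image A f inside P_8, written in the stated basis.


exp(τθ) x^k = e^(kτ) x^k; with e^τ = 2 this sends x^k to 2^k x^k
x ↦ 2 x
x^2 ↦ 4 x^2
x^4 ↦ 16 x^4
x^6 ↦ 64 x^6
applying this coordinatewise to f: exp(τθ) f = 64x^6 - 80x^4 - 8x^2 + (16/3)x

the image equals g(x) = 64x^6 - 80x^4 - 8x^2 + (16/3)x


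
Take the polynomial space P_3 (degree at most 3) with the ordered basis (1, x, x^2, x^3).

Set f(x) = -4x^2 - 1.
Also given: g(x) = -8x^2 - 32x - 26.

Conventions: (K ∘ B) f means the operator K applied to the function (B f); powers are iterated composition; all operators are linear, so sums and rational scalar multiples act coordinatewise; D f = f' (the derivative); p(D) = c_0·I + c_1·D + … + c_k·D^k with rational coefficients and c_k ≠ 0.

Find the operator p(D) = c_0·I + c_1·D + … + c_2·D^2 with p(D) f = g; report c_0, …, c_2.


D^0 f = -4x^2 - 1
D^1 f = -8x
D^2 f = -8
matching coefficients of g against c_0 f + c_1 Df + … from the top degree down determines the c_i
solution: c_0 = 2, c_1 = 4, c_2 = 3

c_0 = 2, c_1 = 4, c_2 = 3


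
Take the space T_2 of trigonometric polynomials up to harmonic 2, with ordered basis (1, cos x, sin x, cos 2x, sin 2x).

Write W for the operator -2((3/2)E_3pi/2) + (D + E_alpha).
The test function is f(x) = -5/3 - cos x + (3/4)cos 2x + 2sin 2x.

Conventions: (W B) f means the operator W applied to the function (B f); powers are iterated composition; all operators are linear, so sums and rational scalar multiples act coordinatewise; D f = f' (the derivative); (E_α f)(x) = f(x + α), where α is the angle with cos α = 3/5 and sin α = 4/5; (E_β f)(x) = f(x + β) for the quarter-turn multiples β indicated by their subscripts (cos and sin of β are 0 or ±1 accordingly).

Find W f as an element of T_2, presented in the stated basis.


E_3pi/2 f = -5/3 - sin x - (3/4)cos 2x - 2sin 2x
((3/2)E_3pi/2) f = -5/2 - (3/2)sin x - (9/8)cos 2x - 3sin 2x
(-2((3/2)E_3pi/2)) f = 5 + 3sin x + (9/4)cos 2x + 6sin 2x
D f = sin x + 4cos 2x - (3/2)sin 2x
E_alpha f = -5/3 - (3/5)cos x + (4/5)sin x + (171/100)cos 2x - (32/25)sin 2x
(D + E_alpha) f = -5/3 - (3/5)cos x + (9/5)sin x + (571/100)cos 2x - (139/50)sin 2x
(-2((3/2)E_3pi/2) + (D + E_alpha)) f = 10/3 - (3/5)cos x + (24/5)sin x + (199/25)cos 2x + (161/50)sin 2x

g(x) = 10/3 - (3/5)cos x + (24/5)sin x + (199/25)cos 2x + (161/50)sin 2x


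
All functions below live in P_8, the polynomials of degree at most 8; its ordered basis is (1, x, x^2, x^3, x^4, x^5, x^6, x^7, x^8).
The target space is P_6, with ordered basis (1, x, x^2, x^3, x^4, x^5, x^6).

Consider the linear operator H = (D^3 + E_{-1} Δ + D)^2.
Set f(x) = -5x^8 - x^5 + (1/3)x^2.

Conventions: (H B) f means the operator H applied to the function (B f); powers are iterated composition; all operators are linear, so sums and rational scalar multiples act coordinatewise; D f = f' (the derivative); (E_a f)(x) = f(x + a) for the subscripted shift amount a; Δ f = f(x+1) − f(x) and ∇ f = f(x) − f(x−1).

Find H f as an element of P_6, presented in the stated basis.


D f = -40x^7 - 5x^4 + (2/3)x
D D f = -280x^6 - 20x^3 + 2/3
D D D f = -1680x^5 - 60x^2
Δ f = -40x^7 - 140x^6 - 280x^5 - 355x^4 - 290x^3 - 150x^2 - (133/3)x - 17/3
E_{-1} Δ f = -40x^7 + 140x^6 - 280x^5 + 345x^4 - 270x^3 + 130x^2 - (103/3)x + 11/3
D f = -40x^7 - 5x^4 + (2/3)x
(D^3 + E_{-1} Δ + D) f = -80x^7 + 140x^6 - 1960x^5 + 340x^4 - 270x^3 + 70x^2 - (101/3)x + 11/3
D (D^3 + E_{-1} Δ + D) f = -560x^6 + 840x^5 - 9800x^4 + 1360x^3 - 810x^2 + 140x - 101/3
D D (D^3 + E_{-1} Δ + D) f = -3360x^5 + 4200x^4 - 39200x^3 + 4080x^2 - 1620x + 140
D D D (D^3 + E_{-1} Δ + D) f = -16800x^4 + 16800x^3 - 117600x^2 + 8160x - 1620
Δ (D^3 + E_{-1} Δ + D) f = -560x^6 - 840x^5 - 10500x^4 - 18240x^3 - 17950x^2 - 8830x - 5381/3
E_{-1} Δ (D^3 + E_{-1} Δ + D) f = -560x^6 + 2520x^5 - 14700x^4 + 26560x^3 - 26230x^2 + 13510x - 8681/3
D (D^3 + E_{-1} Δ + D) f = -560x^6 + 840x^5 - 9800x^4 + 1360x^3 - 810x^2 + 140x - 101/3
(D^3 + E_{-1} Δ + D) (D^3 + E_{-1} Δ + D) f = -1120x^6 + 3360x^5 - 41300x^4 + 44720x^3 - 144640x^2 + 21810x - 13642/3

the image equals g(x) = -1120x^6 + 3360x^5 - 41300x^4 + 44720x^3 - 144640x^2 + 21810x - 13642/3


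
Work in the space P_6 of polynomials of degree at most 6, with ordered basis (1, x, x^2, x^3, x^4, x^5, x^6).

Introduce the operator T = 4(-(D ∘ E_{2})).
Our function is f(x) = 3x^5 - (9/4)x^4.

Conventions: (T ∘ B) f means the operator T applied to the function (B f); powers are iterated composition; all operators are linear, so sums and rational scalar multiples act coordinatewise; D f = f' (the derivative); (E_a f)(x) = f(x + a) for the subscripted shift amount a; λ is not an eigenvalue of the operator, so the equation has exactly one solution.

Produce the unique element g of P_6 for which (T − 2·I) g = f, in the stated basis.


the result is g(x) = -(3/2)x^5 + (129/8)x^4 - 9x^3 - 360x^2 + 588x + 1128

write g with unknown coordinates in the stated basis and equate coefficients in (T − 2·I) g = f
solving from the highest basis element down gives g = -(3/2)x^5 + (129/8)x^4 - 9x^3 - 360x^2 + 588x + 1128
check: T g = 30x^4 - 18x^3 - 720x^2 + 1176x + 2256
so T g − 2·g = 3x^5 - (9/4)x^4 = f ✓
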